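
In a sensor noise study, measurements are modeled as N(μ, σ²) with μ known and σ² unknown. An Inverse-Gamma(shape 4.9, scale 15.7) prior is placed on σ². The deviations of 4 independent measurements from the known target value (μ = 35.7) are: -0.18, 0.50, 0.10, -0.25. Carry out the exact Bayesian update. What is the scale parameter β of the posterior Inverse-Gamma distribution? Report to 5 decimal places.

With known mean μ and an Inverse-Gamma(α, β) prior on σ², the Normal likelihood is conjugate: posterior is Inv-Gamma(α + n/2, β + Σ(xᵢ−μ)²/2).
Σ(xᵢ−μ)² = (-0.18)² + (0.50)² + (0.10)² + (-0.25)² = 0.3549.
Posterior: Inv-Gamma(4.9 + 4/2, 15.7 + 0.3549/2) = Inv-Gamma(6.90, 15.87745).
Posterior β = 15.87745.

15.87745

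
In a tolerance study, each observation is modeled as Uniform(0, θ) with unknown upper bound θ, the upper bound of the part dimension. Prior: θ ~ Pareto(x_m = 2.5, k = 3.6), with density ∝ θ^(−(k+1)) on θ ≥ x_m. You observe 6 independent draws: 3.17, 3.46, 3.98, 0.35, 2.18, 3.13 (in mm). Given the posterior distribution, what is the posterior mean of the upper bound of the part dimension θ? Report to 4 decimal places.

A Pareto(scale x_m, shape k) prior on the upper bound θ of Uniform(0, θ) is conjugate: posterior is Pareto(max(x_m, max xᵢ), k + n).
Sample maximum = 3.98; prior scale x_m = 2.5 → posterior scale = max = 3.98.
Posterior shape = 3.6 + 6 = 9.6.
E[θ|data] = k·x_m/(k−1) = 9.6·3.98/8.6 = 4.4428.

4.4428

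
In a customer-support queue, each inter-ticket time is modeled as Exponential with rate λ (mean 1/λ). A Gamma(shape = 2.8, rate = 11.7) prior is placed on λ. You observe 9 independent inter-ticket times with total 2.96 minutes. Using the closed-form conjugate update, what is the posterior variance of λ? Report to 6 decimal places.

With a Gamma(shape α, rate β) prior on the exponential rate λ, the posterior after n observations with total T = Σxᵢ is Gamma(α+n, β+T).
Posterior: Gamma(2.8+9, 11.7+2.96) = Gamma(11.8, 14.66).
Var = α/β² = 0.054905.

0.054905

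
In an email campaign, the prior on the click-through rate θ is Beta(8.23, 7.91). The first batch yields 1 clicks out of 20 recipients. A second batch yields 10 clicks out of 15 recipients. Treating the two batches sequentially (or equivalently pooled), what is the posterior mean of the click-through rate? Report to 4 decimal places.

The Beta prior is conjugate to a Binomial/Bernoulli likelihood; the update adds successes to α and failures to β.
After batch 1: Beta(8.23+1, 7.91+19) = Beta(9.23, 26.91).
After batch 2: Beta(9.23+10, 26.91+5) = Beta(19.23, 31.91).
Posterior mean = α/(α+β) = 19.23/51.14 = 0.3760.

0.3760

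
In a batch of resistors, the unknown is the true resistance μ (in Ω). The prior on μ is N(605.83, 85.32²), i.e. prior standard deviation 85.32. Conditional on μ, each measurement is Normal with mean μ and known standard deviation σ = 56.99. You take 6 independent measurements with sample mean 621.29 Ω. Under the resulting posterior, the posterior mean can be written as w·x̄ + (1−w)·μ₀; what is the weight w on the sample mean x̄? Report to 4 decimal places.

0.9308

For Normal data with known variance σ², a Normal(μ₀, σ₀²) prior on μ is conjugate. Posterior precision = 1/σ₀² + n/σ²; posterior mean is the precision-weighted average of μ₀ and x̄.
σ₀² = 85.32² = 7279.5024, σ² = 56.99² = 3247.8601. Prior precision 1/σ₀² = 1/7279.5024; data precision n/σ² = 6/3247.8601.
w = (n/σ²)/(1/σ₀² + n/σ²) = n·σ₀²/(σ² + n·σ₀²) = 6·7279.5024/(3247.8601 + 6·7279.5024) = 43677.0144/46924.8745 = 0.9308.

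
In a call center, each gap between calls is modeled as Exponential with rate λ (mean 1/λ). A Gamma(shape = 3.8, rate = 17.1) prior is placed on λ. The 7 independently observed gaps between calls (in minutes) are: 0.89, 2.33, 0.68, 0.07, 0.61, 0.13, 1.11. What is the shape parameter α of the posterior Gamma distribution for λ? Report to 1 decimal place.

10.8

With a Gamma(shape α, rate β) prior on the exponential rate λ, the posterior after n observations with total T = Σxᵢ is Gamma(α+n, β+T).
Sum of observations T = 5.82 minutes; n = 7.
Posterior: Gamma(3.8+7, 17.1+5.82) = Gamma(10.8, 22.92).
Posterior α = 10.8.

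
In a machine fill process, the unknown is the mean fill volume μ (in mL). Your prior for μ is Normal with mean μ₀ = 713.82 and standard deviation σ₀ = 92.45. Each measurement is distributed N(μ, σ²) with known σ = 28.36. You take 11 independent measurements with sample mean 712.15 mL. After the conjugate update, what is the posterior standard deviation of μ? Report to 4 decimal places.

8.5145

For Normal data with known variance σ², a Normal(μ₀, σ₀²) prior on μ is conjugate. Posterior precision = 1/σ₀² + n/σ²; posterior mean is the precision-weighted average of μ₀ and x̄.
σ₀² = 92.45² = 8547.0025, σ² = 28.36² = 804.2896; σ² + n·σ₀² = 804.2896 + 11·8547.0025 = 94821.3171.
Posterior precision = 1/σ₀² + n/σ² = 1/8547.0025 + 11/804.2896 = (σ² + n·σ₀²)/(σ₀²σ²) = 94821.3171/(8547.0025·804.2896); posterior variance σₙ² = σ₀²σ²/(σ² + n·σ₀²) = 8547.0025·804.2896/94821.3171 = 72.497044.
Posterior SD = √σₙ² = √(8547.0025·804.2896/94821.3171) = 8.5145.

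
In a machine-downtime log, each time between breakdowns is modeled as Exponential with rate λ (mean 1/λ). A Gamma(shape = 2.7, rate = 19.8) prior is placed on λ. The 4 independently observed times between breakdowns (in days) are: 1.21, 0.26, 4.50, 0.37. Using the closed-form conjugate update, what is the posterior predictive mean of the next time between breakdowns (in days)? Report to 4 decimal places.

With a Gamma(shape α, rate β) prior on the exponential rate λ, the posterior after n observations with total T = Σxᵢ is Gamma(α+n, β+T).
Sum of observations T = 6.34 days; n = 4.
Posterior: Gamma(2.7+4, 19.8+6.34) = Gamma(6.7, 26.14).
The predictive distribution for the next observation is Lomax; its mean is β/(α−1) = 26.14/5.7 = 4.5860.

4.5860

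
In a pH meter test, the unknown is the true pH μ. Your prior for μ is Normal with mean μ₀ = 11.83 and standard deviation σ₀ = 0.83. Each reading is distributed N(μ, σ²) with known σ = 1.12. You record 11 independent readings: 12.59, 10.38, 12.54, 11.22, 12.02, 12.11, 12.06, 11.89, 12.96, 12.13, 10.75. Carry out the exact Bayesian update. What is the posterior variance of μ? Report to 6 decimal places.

0.097840

For Normal data with known variance σ², a Normal(μ₀, σ₀²) prior on μ is conjugate. Posterior precision = 1/σ₀² + n/σ²; posterior mean is the precision-weighted average of μ₀ and x̄.
σ₀² = 0.83² = 0.6889, σ² = 1.12² = 1.2544; σ² + n·σ₀² = 1.2544 + 11·0.6889 = 8.8323.
Posterior precision = 1/σ₀² + n/σ² = 1/0.6889 + 11/1.2544 = (σ² + n·σ₀²)/(σ₀²σ²) = 8.8323/(0.6889·1.2544); posterior variance σₙ² = σ₀²σ²/(σ² + n·σ₀²) = 0.6889·1.2544/8.8323 = 0.097840.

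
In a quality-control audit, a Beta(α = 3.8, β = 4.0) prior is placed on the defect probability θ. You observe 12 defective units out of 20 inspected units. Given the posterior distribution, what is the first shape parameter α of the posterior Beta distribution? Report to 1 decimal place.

The Beta prior is conjugate to a Binomial/Bernoulli likelihood; the update adds successes to α and failures to β.
Posterior: Beta(α+k, β+n−k) = Beta(3.8+12, 4.0+8) = Beta(15.8, 12.0).
Posterior α = 15.8.

15.8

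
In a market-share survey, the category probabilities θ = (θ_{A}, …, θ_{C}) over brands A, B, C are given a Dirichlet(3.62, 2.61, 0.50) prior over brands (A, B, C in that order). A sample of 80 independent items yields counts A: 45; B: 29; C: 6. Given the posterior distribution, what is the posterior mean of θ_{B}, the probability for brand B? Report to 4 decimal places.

0.3645

The Dirichlet prior is conjugate to the Multinomial likelihood: each posterior αⱼ = prior αⱼ + observed count nⱼ.
Posterior concentration: (48.62, 31.61, 6.50), total = 86.73.
E[θ_{B}|data] = α_{B}/Σα = 31.61/86.73 = 0.3645.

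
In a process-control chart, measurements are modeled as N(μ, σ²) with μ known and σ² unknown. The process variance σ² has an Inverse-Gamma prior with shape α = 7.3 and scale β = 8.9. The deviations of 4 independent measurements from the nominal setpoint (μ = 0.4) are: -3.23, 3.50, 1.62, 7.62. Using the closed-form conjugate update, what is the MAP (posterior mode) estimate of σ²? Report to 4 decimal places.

4.9112

With known mean μ and an Inverse-Gamma(α, β) prior on σ², the Normal likelihood is conjugate: posterior is Inv-Gamma(α + n/2, β + Σ(xᵢ−μ)²/2).
Σ(xᵢ−μ)² = (-3.23)² + (3.50)² + (1.62)² + (7.62)² = 83.3717.
Posterior: Inv-Gamma(7.3 + 4/2, 8.9 + 83.3717/2) = Inv-Gamma(9.30, 50.58585).
Mode = β/(α+1) = 50.58585/10.30 = 4.9112.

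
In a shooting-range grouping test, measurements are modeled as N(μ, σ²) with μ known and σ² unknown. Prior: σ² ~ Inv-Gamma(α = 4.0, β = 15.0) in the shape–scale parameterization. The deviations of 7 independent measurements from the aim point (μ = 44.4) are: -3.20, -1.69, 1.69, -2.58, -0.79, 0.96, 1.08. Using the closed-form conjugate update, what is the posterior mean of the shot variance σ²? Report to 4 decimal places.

With known mean μ and an Inverse-Gamma(α, β) prior on σ², the Normal likelihood is conjugate: posterior is Inv-Gamma(α + n/2, β + Σ(xᵢ−μ)²/2).
Σ(xᵢ−μ)² = (-3.20)² + (-1.69)² + (1.69)² + (-2.58)² + (-0.79)² + (0.96)² + (1.08)² = 25.3207.
Posterior: Inv-Gamma(4.0 + 7/2, 15.0 + 25.3207/2) = Inv-Gamma(7.50, 27.66035).
E[σ²|data] = β/(α−1) = 27.66035/6.50 = 4.2554.

4.2554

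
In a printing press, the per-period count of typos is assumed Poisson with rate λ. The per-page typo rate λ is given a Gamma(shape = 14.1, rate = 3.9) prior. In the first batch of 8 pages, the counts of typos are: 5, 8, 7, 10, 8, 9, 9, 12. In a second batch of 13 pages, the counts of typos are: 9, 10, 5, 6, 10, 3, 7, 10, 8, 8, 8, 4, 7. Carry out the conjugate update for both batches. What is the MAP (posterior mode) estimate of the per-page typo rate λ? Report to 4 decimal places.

With a Gamma(shape α, rate β) prior, the Poisson likelihood is conjugate: the posterior is Gamma(α + ΣXᵢ, β + n).
Batch 1: sum of counts S = 68 over n = 8 pages.
After batch 1: Gamma(α+S, β+n) = Gamma(14.1+68, 3.9+8) = Gamma(82.1, 11.9).
Batch 2: sum of counts S = 95 over n = 13 pages.
After batch 2: Gamma(α+S, β+n) = Gamma(82.1+95, 11.9+13) = Gamma(177.1, 24.9).
Mode of Gamma(α,β) for α≥1 is (α−1)/β = 176.1/24.9 = 7.0723.

7.0723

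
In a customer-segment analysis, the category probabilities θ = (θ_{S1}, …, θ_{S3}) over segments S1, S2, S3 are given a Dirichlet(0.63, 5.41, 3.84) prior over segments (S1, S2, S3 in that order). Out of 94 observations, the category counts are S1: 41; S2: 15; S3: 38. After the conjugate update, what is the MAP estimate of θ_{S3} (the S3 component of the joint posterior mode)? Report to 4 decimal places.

0.4048

The Dirichlet prior is conjugate to the Multinomial likelihood: each posterior αⱼ = prior αⱼ + observed count nⱼ.
Posterior concentration: (41.63, 20.41, 41.84), total = 103.88.
Joint mode component: (α_{S3}−1)/(Σα−K) = 40.84/100.88 = 0.4048.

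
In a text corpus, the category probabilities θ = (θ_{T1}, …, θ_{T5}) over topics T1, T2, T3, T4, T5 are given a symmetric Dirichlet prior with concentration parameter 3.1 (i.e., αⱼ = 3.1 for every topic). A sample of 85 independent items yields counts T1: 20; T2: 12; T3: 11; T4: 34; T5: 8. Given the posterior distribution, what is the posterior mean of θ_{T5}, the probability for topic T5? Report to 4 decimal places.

0.1104

The Dirichlet prior is conjugate to the Multinomial likelihood: each posterior αⱼ = prior αⱼ + observed count nⱼ.
Posterior concentration: (23.1, 15.1, 14.1, 37.1, 11.1), total = 100.5.
E[θ_{T5}|data] = α_{T5}/Σα = 11.1/100.5 = 0.1104.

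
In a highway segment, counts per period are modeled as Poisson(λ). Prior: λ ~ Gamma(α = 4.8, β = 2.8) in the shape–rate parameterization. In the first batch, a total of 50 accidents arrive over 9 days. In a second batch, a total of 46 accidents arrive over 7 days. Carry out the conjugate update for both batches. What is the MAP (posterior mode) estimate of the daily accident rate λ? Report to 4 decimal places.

5.3085

With a Gamma(shape α, rate β) prior, the Poisson likelihood is conjugate: the posterior is Gamma(α + ΣXᵢ, β + n).
After batch 1: Gamma(α+S, β+n) = Gamma(4.8+50, 2.8+9) = Gamma(54.8, 11.8).
After batch 2: Gamma(α+S, β+n) = Gamma(54.8+46, 11.8+7) = Gamma(100.8, 18.8).
Mode of Gamma(α,β) for α≥1 is (α−1)/β = 99.8/18.8 = 5.3085.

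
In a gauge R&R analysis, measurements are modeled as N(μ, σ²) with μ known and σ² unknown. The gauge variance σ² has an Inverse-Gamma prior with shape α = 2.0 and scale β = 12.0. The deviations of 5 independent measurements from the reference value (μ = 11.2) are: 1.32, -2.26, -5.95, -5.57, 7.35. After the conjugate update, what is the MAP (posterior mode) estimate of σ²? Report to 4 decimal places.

13.7545

With known mean μ and an Inverse-Gamma(α, β) prior on σ², the Normal likelihood is conjugate: posterior is Inv-Gamma(α + n/2, β + Σ(xᵢ−μ)²/2).
Σ(xᵢ−μ)² = (1.32)² + (-2.26)² + (-5.95)² + (-5.57)² + (7.35)² = 127.2999.
Posterior: Inv-Gamma(2.0 + 5/2, 12.0 + 127.2999/2) = Inv-Gamma(4.50, 75.64995).
Mode = β/(α+1) = 75.64995/5.50 = 13.7545.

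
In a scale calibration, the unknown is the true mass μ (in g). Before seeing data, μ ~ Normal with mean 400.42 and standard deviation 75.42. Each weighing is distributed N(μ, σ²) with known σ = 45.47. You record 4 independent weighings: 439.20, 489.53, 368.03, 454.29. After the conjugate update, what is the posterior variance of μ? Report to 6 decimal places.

For Normal data with known variance σ², a Normal(μ₀, σ₀²) prior on μ is conjugate. Posterior precision = 1/σ₀² + n/σ²; posterior mean is the precision-weighted average of μ₀ and x̄.
σ₀² = 75.42² = 5688.1764, σ² = 45.47² = 2067.5209; σ² + n·σ₀² = 2067.5209 + 4·5688.1764 = 24820.2265.
Posterior precision = 1/σ₀² + n/σ² = 1/5688.1764 + 4/2067.5209 = (σ² + n·σ₀²)/(σ₀²σ²) = 24820.2265/(5688.1764·2067.5209); posterior variance σₙ² = σ₀²σ²/(σ² + n·σ₀²) = 5688.1764·2067.5209/24820.2265 = 473.824185.

473.824185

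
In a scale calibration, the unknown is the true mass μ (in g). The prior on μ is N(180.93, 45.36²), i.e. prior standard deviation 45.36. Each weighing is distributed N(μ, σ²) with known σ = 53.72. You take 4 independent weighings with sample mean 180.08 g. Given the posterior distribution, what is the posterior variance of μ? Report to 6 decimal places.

534.159860

For Normal data with known variance σ², a Normal(μ₀, σ₀²) prior on μ is conjugate. Posterior precision = 1/σ₀² + n/σ²; posterior mean is the precision-weighted average of μ₀ and x̄.
σ₀² = 45.36² = 2057.5296, σ² = 53.72² = 2885.8384; σ² + n·σ₀² = 2885.8384 + 4·2057.5296 = 11115.9568.
Posterior precision = 1/σ₀² + n/σ² = 1/2057.5296 + 4/2885.8384 = (σ² + n·σ₀²)/(σ₀²σ²) = 11115.9568/(2057.5296·2885.8384); posterior variance σₙ² = σ₀²σ²/(σ² + n·σ₀²) = 2057.5296·2885.8384/11115.9568 = 534.159860.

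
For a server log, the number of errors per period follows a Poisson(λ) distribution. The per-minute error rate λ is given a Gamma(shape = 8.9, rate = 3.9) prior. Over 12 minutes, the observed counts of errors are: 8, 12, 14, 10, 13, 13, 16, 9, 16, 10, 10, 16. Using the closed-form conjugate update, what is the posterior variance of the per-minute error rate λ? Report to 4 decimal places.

With a Gamma(shape α, rate β) prior, the Poisson likelihood is conjugate: the posterior is Gamma(α + ΣXᵢ, β + n).
Sum of counts S = 147 over n = 12 minutes.
Posterior: Gamma(α+S, β+n) = Gamma(8.9+147, 3.9+12) = Gamma(155.9, 15.9).
Var = α/β² = 155.9/15.9² = 0.6167.

0.6167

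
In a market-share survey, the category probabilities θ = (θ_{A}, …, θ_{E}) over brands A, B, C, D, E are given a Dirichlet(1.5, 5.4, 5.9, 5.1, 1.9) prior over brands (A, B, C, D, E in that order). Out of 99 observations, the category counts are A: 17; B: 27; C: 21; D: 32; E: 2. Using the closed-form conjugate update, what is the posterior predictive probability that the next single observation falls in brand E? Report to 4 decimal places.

The Dirichlet prior is conjugate to the Multinomial likelihood: each posterior αⱼ = prior αⱼ + observed count nⱼ.
Posterior concentration: (18.5, 32.4, 26.9, 37.1, 3.9), total = 118.8.
P(next = E | data) = α_{E}/Σα = 0.0328.

0.0328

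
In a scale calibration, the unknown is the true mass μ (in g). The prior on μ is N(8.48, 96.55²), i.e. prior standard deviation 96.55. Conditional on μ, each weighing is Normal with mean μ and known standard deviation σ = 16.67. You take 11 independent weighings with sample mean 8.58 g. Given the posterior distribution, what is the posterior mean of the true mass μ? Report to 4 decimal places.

8.5797

For Normal data with known variance σ², a Normal(μ₀, σ₀²) prior on μ is conjugate. Posterior precision = 1/σ₀² + n/σ²; posterior mean is the precision-weighted average of μ₀ and x̄.
n·x̄ = 11·8.58 = 94.38.
σ₀² = 96.55² = 9321.9025, σ² = 16.67² = 277.8889; σ² + n·σ₀² = 277.8889 + 11·9321.9025 = 102818.8164.
Posterior mean = (μ₀/σ₀² + n·x̄/σ²)/(1/σ₀² + n/σ²) = (σ²·μ₀ + σ₀²·n·x̄)/(σ² + n·σ₀²) = (277.8889·8.48 + 9321.9025·94.38)/102818.8164 = 882157.655822/102818.8164 = 8.5797.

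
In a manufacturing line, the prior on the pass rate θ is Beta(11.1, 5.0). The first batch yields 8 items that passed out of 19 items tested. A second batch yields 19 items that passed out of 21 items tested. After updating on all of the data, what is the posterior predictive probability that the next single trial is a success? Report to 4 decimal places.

0.6791

The Beta prior is conjugate to a Binomial/Bernoulli likelihood; the update adds successes to α and failures to β.
After batch 1: Beta(11.1+8, 5.0+11) = Beta(19.1, 16.0).
After batch 2: Beta(19.1+19, 16.0+2) = Beta(38.1, 18.0).
For a single future Bernoulli trial, P(success | data) = α/(α+β) = 0.6791.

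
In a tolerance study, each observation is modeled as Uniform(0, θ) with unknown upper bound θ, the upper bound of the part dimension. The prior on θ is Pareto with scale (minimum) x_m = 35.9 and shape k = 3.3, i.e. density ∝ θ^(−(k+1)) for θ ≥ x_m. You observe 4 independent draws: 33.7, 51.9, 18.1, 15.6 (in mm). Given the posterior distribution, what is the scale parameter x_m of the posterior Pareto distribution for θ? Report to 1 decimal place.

A Pareto(scale x_m, shape k) prior on the upper bound θ of Uniform(0, θ) is conjugate: posterior is Pareto(max(x_m, max xᵢ), k + n).
Sample maximum = 51.9; prior scale x_m = 35.9 → posterior scale = max = 51.9.
Posterior shape = 3.3 + 4 = 7.3.
Posterior scale x_m = 51.9.

51.9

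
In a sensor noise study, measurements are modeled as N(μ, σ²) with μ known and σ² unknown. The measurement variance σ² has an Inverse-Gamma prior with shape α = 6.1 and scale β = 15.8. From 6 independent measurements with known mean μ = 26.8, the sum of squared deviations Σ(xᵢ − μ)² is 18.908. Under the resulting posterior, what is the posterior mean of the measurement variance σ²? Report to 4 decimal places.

With known mean μ and an Inverse-Gamma(α, β) prior on σ², the Normal likelihood is conjugate: posterior is Inv-Gamma(α + n/2, β + Σ(xᵢ−μ)²/2).
Posterior: Inv-Gamma(6.1 + 6/2, 15.8 + 18.908/2) = Inv-Gamma(9.10, 25.2540).
E[σ²|data] = β/(α−1) = 25.2540/8.10 = 3.1178.

3.1178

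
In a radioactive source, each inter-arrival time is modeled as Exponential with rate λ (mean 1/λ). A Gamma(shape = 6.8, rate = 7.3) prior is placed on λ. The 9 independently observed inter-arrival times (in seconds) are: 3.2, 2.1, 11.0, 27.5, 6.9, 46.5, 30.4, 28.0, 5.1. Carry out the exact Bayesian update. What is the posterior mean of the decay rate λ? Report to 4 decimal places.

With a Gamma(shape α, rate β) prior on the exponential rate λ, the posterior after n observations with total T = Σxᵢ is Gamma(α+n, β+T).
Sum of observations T = 160.7 seconds; n = 9.
Posterior: Gamma(6.8+9, 7.3+160.7) = Gamma(15.8, 168.0).
Posterior mean of λ = α/β = 15.8/168.0 = 0.0940.

0.0940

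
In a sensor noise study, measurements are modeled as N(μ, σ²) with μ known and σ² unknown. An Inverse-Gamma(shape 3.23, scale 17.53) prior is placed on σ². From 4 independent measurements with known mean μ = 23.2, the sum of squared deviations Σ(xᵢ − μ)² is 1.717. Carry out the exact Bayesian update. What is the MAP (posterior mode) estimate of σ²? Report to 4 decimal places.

2.9516

With known mean μ and an Inverse-Gamma(α, β) prior on σ², the Normal likelihood is conjugate: posterior is Inv-Gamma(α + n/2, β + Σ(xᵢ−μ)²/2).
Posterior: Inv-Gamma(3.23 + 4/2, 17.53 + 1.717/2) = Inv-Gamma(5.23, 18.3885).
Mode = β/(α+1) = 18.3885/6.23 = 2.9516.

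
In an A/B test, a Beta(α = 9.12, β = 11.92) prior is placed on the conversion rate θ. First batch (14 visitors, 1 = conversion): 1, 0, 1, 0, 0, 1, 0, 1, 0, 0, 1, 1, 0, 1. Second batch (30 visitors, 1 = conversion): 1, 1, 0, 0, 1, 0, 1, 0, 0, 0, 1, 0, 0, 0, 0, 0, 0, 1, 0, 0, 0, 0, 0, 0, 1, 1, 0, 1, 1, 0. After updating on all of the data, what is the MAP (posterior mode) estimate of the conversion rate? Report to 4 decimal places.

The Beta prior is conjugate to a Binomial/Bernoulli likelihood; the update adds successes to α and failures to β.
After batch 1: Beta(9.12+7, 11.92+7) = Beta(16.12, 18.92).
After batch 2: Beta(16.12+10, 18.92+20) = Beta(26.12, 38.92).
Mode of Beta(a,b) for a,b>1 is (a−1)/(a+b−2) = 25.12/63.04 = 0.3985.

0.3985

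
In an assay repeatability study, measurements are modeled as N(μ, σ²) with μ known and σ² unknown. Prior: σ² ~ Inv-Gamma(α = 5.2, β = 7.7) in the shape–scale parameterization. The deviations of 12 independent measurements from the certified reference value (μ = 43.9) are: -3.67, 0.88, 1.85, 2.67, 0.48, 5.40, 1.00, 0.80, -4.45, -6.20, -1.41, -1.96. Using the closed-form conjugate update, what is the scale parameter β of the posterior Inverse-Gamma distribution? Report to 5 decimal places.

67.64865

With known mean μ and an Inverse-Gamma(α, β) prior on σ², the Normal likelihood is conjugate: posterior is Inv-Gamma(α + n/2, β + Σ(xᵢ−μ)²/2).
Σ(xᵢ−μ)² = (-3.67)² + (0.88)² + (1.85)² + (2.67)² + (0.48)² + (5.40)² + (1.00)² + (0.80)² + (-4.45)² + (-6.20)² + (-1.41)² + (-1.96)² = 119.8973.
Posterior: Inv-Gamma(5.2 + 12/2, 7.7 + 119.8973/2) = Inv-Gamma(11.20, 67.64865).
Posterior β = 67.64865.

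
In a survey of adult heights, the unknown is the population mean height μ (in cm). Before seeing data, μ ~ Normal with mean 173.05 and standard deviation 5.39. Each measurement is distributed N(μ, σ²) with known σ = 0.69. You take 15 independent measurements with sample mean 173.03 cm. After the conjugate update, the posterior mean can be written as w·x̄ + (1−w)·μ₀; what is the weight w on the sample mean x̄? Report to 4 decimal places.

For Normal data with known variance σ², a Normal(μ₀, σ₀²) prior on μ is conjugate. Posterior precision = 1/σ₀² + n/σ²; posterior mean is the precision-weighted average of μ₀ and x̄.
σ₀² = 5.39² = 29.0521, σ² = 0.69² = 0.4761. Prior precision 1/σ₀² = 1/29.0521; data precision n/σ² = 15/0.4761.
w = (n/σ²)/(1/σ₀² + n/σ²) = n·σ₀²/(σ² + n·σ₀²) = 15·29.0521/(0.4761 + 15·29.0521) = 435.7815/436.2576 = 0.9989.

0.9989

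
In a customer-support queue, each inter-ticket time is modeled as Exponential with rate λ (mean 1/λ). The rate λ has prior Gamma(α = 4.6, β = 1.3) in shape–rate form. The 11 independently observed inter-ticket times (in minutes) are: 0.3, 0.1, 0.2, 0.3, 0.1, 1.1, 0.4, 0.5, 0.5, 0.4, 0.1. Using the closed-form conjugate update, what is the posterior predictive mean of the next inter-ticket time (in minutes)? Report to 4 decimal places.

0.3630

With a Gamma(shape α, rate β) prior on the exponential rate λ, the posterior after n observations with total T = Σxᵢ is Gamma(α+n, β+T).
Sum of observations T = 4.0 minutes; n = 11.
Posterior: Gamma(4.6+11, 1.3+4.0) = Gamma(15.6, 5.3).
The predictive distribution for the next observation is Lomax; its mean is β/(α−1) = 5.3/14.6 = 0.3630.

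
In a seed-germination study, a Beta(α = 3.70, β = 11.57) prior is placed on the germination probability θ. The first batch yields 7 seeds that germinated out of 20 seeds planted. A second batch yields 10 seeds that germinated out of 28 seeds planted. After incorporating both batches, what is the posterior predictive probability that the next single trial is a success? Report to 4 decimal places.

The Beta prior is conjugate to a Binomial/Bernoulli likelihood; the update adds successes to α and failures to β.
After batch 1: Beta(3.70+7, 11.57+13) = Beta(10.70, 24.57).
After batch 2: Beta(10.70+10, 24.57+18) = Beta(20.70, 42.57).
For a single future Bernoulli trial, P(success | data) = α/(α+β) = 0.3272.

0.3272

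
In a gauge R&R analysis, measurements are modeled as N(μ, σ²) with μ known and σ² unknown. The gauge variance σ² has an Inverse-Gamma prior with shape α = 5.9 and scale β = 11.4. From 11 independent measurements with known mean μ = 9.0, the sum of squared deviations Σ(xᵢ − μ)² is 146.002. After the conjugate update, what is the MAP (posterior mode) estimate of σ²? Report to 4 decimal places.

6.8065

With known mean μ and an Inverse-Gamma(α, β) prior on σ², the Normal likelihood is conjugate: posterior is Inv-Gamma(α + n/2, β + Σ(xᵢ−μ)²/2).
Posterior: Inv-Gamma(5.9 + 11/2, 11.4 + 146.002/2) = Inv-Gamma(11.40, 84.4010).
Mode = β/(α+1) = 84.4010/12.40 = 6.8065.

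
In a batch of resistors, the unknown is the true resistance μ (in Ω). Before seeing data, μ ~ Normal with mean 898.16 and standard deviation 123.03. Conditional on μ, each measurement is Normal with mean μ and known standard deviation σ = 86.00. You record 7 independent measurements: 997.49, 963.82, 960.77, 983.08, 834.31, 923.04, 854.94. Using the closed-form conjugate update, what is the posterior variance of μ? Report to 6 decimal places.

987.631364

For Normal data with known variance σ², a Normal(μ₀, σ₀²) prior on μ is conjugate. Posterior precision = 1/σ₀² + n/σ²; posterior mean is the precision-weighted average of μ₀ and x̄.
σ₀² = 123.03² = 15136.3809, σ² = 86.00² = 7396; σ² + n·σ₀² = 7396 + 7·15136.3809 = 113350.6663.
Posterior precision = 1/σ₀² + n/σ² = 1/15136.3809 + 7/7396 = (σ² + n·σ₀²)/(σ₀²σ²) = 113350.6663/(15136.3809·7396); posterior variance σₙ² = σ₀²σ²/(σ² + n·σ₀²) = 15136.3809·7396/113350.6663 = 987.631364.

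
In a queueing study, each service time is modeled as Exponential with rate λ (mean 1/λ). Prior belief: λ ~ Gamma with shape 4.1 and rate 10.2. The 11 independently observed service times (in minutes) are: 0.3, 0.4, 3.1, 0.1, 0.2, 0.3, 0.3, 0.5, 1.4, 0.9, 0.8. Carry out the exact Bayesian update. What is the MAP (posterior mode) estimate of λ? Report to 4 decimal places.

0.7622

With a Gamma(shape α, rate β) prior on the exponential rate λ, the posterior after n observations with total T = Σxᵢ is Gamma(α+n, β+T).
Sum of observations T = 8.3 minutes; n = 11.
Posterior: Gamma(4.1+11, 10.2+8.3) = Gamma(15.1, 18.5).
Mode = (α−1)/β = 0.7622.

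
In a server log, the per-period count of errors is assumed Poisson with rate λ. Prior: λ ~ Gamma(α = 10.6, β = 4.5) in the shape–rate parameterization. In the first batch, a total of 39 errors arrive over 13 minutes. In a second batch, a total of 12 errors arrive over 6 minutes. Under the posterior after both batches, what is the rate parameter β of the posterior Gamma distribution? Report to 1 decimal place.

23.5

With a Gamma(shape α, rate β) prior, the Poisson likelihood is conjugate: the posterior is Gamma(α + ΣXᵢ, β + n).
After batch 1: Gamma(α+S, β+n) = Gamma(10.6+39, 4.5+13) = Gamma(49.6, 17.5).
After batch 2: Gamma(α+S, β+n) = Gamma(49.6+12, 17.5+6) = Gamma(61.6, 23.5).
Posterior β = 23.5.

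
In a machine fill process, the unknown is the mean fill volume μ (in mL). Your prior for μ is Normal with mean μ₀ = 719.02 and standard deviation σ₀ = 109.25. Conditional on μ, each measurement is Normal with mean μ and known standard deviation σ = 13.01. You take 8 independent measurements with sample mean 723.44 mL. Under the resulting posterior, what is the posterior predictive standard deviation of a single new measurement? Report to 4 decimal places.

For Normal data with known variance σ², a Normal(μ₀, σ₀²) prior on μ is conjugate. Posterior precision = 1/σ₀² + n/σ²; posterior mean is the precision-weighted average of μ₀ and x̄.
σ₀² = 109.25² = 11935.5625, σ² = 13.01² = 169.2601; σ² + n·σ₀² = 169.2601 + 8·11935.5625 = 95653.7601.
Posterior precision = 1/σ₀² + n/σ² = 1/11935.5625 + 8/169.2601 = (σ² + n·σ₀²)/(σ₀²σ²) = 95653.7601/(11935.5625·169.2601); posterior variance σₙ² = σ₀²σ²/(σ² + n·σ₀²) = 11935.5625·169.2601/95653.7601 = 21.120074.
Predictive variance for one new observation = σₙ² + σ² = 11935.5625·169.2601/95653.7601 + 169.2601 = σ²·(σ₀² + 95653.7601)/95653.7601 = 169.2601·107589.3226/95653.7601 = 190.380174; SD = √(169.2601·107589.3226/95653.7601) = 13.7978.

13.7978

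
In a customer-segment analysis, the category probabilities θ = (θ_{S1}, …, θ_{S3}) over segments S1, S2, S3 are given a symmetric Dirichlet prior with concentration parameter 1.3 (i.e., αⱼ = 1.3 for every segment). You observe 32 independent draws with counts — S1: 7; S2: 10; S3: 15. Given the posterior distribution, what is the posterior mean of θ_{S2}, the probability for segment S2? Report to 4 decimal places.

0.3148

The Dirichlet prior is conjugate to the Multinomial likelihood: each posterior αⱼ = prior αⱼ + observed count nⱼ.
Posterior concentration: (8.3, 11.3, 16.3), total = 35.9.
E[θ_{S2}|data] = α_{S2}/Σα = 11.3/35.9 = 0.3148.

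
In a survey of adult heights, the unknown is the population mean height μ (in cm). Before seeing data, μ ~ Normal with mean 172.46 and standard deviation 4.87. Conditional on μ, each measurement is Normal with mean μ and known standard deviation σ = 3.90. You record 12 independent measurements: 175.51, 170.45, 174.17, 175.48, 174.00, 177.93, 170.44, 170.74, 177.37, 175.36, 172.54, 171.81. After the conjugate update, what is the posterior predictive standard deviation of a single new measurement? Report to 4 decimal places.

4.0513

For Normal data with known variance σ², a Normal(μ₀, σ₀²) prior on μ is conjugate. Posterior precision = 1/σ₀² + n/σ²; posterior mean is the precision-weighted average of μ₀ and x̄.
σ₀² = 4.87² = 23.7169, σ² = 3.90² = 15.21; σ² + n·σ₀² = 15.21 + 12·23.7169 = 299.8128.
Posterior precision = 1/σ₀² + n/σ² = 1/23.7169 + 12/15.21 = (σ² + n·σ₀²)/(σ₀²σ²) = 299.8128/(23.7169·15.21); posterior variance σₙ² = σ₀²σ²/(σ² + n·σ₀²) = 23.7169·15.21/299.8128 = 1.203198.
Predictive variance for one new observation = σₙ² + σ² = 23.7169·15.21/299.8128 + 15.21 = σ²·(σ₀² + 299.8128)/299.8128 = 15.21·323.5297/299.8128 = 16.413198; SD = √(15.21·323.5297/299.8128) = 4.0513.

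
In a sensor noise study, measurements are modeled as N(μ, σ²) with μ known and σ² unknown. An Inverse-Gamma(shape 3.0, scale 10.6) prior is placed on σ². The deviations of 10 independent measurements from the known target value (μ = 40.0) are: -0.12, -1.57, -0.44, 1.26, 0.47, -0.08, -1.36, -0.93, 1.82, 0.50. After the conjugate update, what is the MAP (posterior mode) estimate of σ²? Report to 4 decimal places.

1.7758

With known mean μ and an Inverse-Gamma(α, β) prior on σ², the Normal likelihood is conjugate: posterior is Inv-Gamma(α + n/2, β + Σ(xᵢ−μ)²/2).
Σ(xᵢ−μ)² = (-0.12)² + (-1.57)² + (-0.44)² + (1.26)² + (0.47)² + (-0.08)² + (-1.36)² + (-0.93)² + (1.82)² + (0.50)² = 10.7647.
Posterior: Inv-Gamma(3.0 + 10/2, 10.6 + 10.7647/2) = Inv-Gamma(8.00, 15.98235).
Mode = β/(α+1) = 15.98235/9.00 = 1.7758.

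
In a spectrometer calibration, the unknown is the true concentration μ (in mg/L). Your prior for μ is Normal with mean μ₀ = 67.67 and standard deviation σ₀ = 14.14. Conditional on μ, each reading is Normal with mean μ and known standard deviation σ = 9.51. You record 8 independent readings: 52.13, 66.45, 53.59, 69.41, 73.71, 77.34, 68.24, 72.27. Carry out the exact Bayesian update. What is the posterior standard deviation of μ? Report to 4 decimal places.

3.2711

For Normal data with known variance σ², a Normal(μ₀, σ₀²) prior on μ is conjugate. Posterior precision = 1/σ₀² + n/σ²; posterior mean is the precision-weighted average of μ₀ and x̄.
σ₀² = 14.14² = 199.9396, σ² = 9.51² = 90.4401; σ² + n·σ₀² = 90.4401 + 8·199.9396 = 1689.9569.
Posterior precision = 1/σ₀² + n/σ² = 1/199.9396 + 8/90.4401 = (σ² + n·σ₀²)/(σ₀²σ²) = 1689.9569/(199.9396·90.4401); posterior variance σₙ² = σ₀²σ²/(σ² + n·σ₀²) = 199.9396·90.4401/1689.9569 = 10.700011.
Posterior SD = √σₙ² = √(199.9396·90.4401/1689.9569) = 3.2711.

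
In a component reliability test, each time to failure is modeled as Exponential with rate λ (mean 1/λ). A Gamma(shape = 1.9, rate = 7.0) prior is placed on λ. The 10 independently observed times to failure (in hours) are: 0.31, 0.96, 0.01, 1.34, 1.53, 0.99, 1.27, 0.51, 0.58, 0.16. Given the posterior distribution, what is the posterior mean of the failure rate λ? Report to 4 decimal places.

With a Gamma(shape α, rate β) prior on the exponential rate λ, the posterior after n observations with total T = Σxᵢ is Gamma(α+n, β+T).
Sum of observations T = 7.66 hours; n = 10.
Posterior: Gamma(1.9+10, 7.0+7.66) = Gamma(11.9, 14.66).
Posterior mean of λ = α/β = 11.9/14.66 = 0.8117.

0.8117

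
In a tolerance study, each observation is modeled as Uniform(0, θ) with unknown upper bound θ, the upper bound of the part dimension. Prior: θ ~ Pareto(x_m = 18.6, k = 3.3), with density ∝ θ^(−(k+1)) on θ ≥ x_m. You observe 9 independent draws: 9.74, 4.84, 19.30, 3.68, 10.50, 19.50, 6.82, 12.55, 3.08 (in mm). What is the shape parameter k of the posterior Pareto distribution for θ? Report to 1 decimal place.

12.3

A Pareto(scale x_m, shape k) prior on the upper bound θ of Uniform(0, θ) is conjugate: posterior is Pareto(max(x_m, max xᵢ), k + n).
Sample maximum = 19.50; prior scale x_m = 18.6 → posterior scale = max = 19.50.
Posterior shape = 3.3 + 9 = 12.3.
Posterior shape k = 12.3.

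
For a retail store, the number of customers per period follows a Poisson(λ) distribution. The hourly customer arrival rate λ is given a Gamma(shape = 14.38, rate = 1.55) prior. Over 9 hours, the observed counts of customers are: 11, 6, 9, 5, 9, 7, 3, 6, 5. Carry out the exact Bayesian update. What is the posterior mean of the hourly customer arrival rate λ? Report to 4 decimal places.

With a Gamma(shape α, rate β) prior, the Poisson likelihood is conjugate: the posterior is Gamma(α + ΣXᵢ, β + n).
Sum of counts S = 61 over n = 9 hours.
Posterior: Gamma(α+S, β+n) = Gamma(14.38+61, 1.55+9) = Gamma(75.38, 10.55).
Posterior mean = α/β = 75.38/10.55 = 7.1450.

7.1450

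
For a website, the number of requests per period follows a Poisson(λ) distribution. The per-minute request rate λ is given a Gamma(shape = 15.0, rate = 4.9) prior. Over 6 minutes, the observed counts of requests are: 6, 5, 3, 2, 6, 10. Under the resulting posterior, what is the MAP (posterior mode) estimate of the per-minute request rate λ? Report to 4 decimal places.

With a Gamma(shape α, rate β) prior, the Poisson likelihood is conjugate: the posterior is Gamma(α + ΣXᵢ, β + n).
Sum of counts S = 32 over n = 6 minutes.
Posterior: Gamma(α+S, β+n) = Gamma(15.0+32, 4.9+6) = Gamma(47.0, 10.9).
Mode of Gamma(α,β) for α≥1 is (α−1)/β = 46.0/10.9 = 4.2202.

4.2202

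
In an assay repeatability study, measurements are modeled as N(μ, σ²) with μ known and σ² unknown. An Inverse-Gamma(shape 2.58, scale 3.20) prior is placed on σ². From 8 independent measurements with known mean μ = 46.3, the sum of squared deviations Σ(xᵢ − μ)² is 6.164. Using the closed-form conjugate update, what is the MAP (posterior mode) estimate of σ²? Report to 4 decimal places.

0.8288

With known mean μ and an Inverse-Gamma(α, β) prior on σ², the Normal likelihood is conjugate: posterior is Inv-Gamma(α + n/2, β + Σ(xᵢ−μ)²/2).
Posterior: Inv-Gamma(2.58 + 8/2, 3.20 + 6.164/2) = Inv-Gamma(6.58, 6.2820).
Mode = β/(α+1) = 6.2820/7.58 = 0.8288.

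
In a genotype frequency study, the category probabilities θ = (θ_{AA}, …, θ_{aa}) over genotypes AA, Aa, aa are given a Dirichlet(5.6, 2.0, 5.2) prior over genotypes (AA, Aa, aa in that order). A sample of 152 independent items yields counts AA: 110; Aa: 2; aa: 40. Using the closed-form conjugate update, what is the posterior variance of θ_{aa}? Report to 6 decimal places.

The Dirichlet prior is conjugate to the Multinomial likelihood: each posterior αⱼ = prior αⱼ + observed count nⱼ.
Posterior concentration: (115.6, 4.0, 45.2), total = 164.8.
Var[θ_j] = α_j(Σα−α_j)/((Σα)²(Σα+1)) = 45.2·119.6/(164.8²·165.8) = 0.001201.

0.001201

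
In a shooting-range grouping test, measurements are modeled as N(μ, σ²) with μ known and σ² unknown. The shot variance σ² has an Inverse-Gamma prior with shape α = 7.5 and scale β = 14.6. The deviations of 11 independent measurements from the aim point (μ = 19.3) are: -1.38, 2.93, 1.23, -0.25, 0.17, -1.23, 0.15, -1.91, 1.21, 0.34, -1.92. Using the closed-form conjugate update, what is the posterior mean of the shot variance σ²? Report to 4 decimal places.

With known mean μ and an Inverse-Gamma(α, β) prior on σ², the Normal likelihood is conjugate: posterior is Inv-Gamma(α + n/2, β + Σ(xᵢ−μ)²/2).
Σ(xᵢ−μ)² = (-1.38)² + (2.93)² + (1.23)² + (-0.25)² + (0.17)² + (-1.23)² + (0.15)² + (-1.91)² + (1.21)² + (0.34)² + (-1.92)² = 22.5432.
Posterior: Inv-Gamma(7.5 + 11/2, 14.6 + 22.5432/2) = Inv-Gamma(13.00, 25.87160).
E[σ²|data] = β/(α−1) = 25.87160/12.00 = 2.1560.

2.1560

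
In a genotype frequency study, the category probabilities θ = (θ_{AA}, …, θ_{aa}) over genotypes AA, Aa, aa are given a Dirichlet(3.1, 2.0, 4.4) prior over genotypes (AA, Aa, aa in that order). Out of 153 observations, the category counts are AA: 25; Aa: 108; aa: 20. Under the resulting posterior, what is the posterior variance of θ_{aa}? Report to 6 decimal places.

The Dirichlet prior is conjugate to the Multinomial likelihood: each posterior αⱼ = prior αⱼ + observed count nⱼ.
Posterior concentration: (28.1, 110.0, 24.4), total = 162.5.
Var[θ_j] = α_j(Σα−α_j)/((Σα)²(Σα+1)) = 24.4·138.1/(162.5²·163.5) = 0.000780.

0.000780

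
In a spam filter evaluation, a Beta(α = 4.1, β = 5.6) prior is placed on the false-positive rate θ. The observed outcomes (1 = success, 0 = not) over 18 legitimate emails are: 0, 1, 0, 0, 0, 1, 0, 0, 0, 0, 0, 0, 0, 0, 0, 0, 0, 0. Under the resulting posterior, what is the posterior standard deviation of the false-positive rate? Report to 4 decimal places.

The Beta prior is conjugate to a Binomial/Bernoulli likelihood; the update adds successes to α and failures to β.
Posterior: Beta(α+k, β+n−k) = Beta(4.1+2, 5.6+16) = Beta(6.1, 21.6).
Var = αβ/((α+β)²(α+β+1)) = 6.1·21.6/(27.7²·28.7) = 0.00598332; SD = √0.00598332 = 0.0774.

0.0774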